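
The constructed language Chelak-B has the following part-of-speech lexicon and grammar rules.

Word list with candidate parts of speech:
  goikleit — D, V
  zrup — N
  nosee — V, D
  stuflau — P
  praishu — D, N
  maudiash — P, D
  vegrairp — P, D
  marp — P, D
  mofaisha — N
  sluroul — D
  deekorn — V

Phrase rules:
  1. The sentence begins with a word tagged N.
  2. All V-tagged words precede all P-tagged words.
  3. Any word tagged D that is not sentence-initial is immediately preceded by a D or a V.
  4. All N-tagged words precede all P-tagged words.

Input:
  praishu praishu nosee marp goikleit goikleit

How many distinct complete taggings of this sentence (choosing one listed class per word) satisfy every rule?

4

Candidates per position — 1:praishu {D,N}; 2:praishu {D,N}; 3:nosee {V,D}; 4:marp {P,D}; 5:goikleit {D,V}; 6:goikleit {D,V}.
There are 64 candidate sequences in total.
The sequences that satisfy every rule: N N V D D D; N N V D D V; N N V D V D; N N V D V V.
Count = 4.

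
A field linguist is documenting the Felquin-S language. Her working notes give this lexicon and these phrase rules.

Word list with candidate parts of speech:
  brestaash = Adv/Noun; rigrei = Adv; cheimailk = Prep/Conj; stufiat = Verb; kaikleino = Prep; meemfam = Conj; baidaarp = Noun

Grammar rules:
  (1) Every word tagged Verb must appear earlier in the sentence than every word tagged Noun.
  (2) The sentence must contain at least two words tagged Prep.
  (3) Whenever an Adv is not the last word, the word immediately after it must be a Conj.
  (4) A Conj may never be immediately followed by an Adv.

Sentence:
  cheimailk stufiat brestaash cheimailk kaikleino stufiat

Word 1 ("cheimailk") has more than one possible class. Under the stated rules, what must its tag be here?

Prep

Candidates per position — 1:cheimailk {Prep,Conj}; 2:stufiat {Verb}; 3:brestaash {Adv,Noun}; 4:cheimailk {Prep,Conj}; 5:kaikleino {Prep}; 6:stufiat {Verb}.
If word 3 were Noun, no tagging could satisfy rule 1; so word 3 is Adv.
If word 4 were Prep, no tagging could satisfy rule 3; so word 4 is Conj.
If word 1 were Conj, no tagging could satisfy rule 2; so word 1 is Prep.
The unique satisfying tagging is: Prep Verb Adv Conj Prep Verb.
Checking: rule 1 satisfied; rule 2 satisfied; rule 3 satisfied; rule 4 satisfied.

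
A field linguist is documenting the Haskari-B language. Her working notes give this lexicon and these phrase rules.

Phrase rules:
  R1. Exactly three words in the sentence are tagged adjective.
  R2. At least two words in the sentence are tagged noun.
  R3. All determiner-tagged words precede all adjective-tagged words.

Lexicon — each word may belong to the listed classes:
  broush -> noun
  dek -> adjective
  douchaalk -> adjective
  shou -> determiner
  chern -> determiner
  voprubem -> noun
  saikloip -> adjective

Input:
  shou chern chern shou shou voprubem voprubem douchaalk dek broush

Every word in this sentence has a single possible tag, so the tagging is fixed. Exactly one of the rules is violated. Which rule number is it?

Fixed tagging: determiner determiner determiner determiner determiner noun noun adjective adjective noun.
Checking each rule: R1 violated, R2 holds, R3 holds.
Only rule 1 fails.

1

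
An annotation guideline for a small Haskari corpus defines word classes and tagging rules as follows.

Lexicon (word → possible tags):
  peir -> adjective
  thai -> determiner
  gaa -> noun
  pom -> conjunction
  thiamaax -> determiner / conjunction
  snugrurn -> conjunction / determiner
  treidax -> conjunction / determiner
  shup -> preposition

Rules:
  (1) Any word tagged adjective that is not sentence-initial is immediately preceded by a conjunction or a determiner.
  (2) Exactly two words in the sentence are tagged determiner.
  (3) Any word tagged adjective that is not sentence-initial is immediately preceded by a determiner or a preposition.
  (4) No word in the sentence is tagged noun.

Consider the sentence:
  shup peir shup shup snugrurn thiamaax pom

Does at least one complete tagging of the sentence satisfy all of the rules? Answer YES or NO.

NO

Candidates per position — 1:shup {preposition}; 2:peir {adjective}; 3:shup {preposition}; 4:shup {preposition}; 5:snugrurn {conjunction,determiner}; 6:thiamaax {determiner,conjunction}; 7:pom {conjunction}.
Rule 1 cannot be satisfied by any choice of tags from the lexicon.
So there is no consistent tagging.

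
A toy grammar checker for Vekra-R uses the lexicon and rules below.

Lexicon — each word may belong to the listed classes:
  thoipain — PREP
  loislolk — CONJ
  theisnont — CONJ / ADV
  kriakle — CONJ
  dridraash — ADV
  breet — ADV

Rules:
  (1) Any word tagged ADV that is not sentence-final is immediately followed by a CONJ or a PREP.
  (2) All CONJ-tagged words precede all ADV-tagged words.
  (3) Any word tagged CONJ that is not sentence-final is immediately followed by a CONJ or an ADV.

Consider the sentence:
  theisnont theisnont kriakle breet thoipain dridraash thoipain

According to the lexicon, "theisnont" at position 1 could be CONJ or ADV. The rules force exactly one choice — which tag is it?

Candidates per position — 1:theisnont {CONJ,ADV}; 2:theisnont {CONJ,ADV}; 3:kriakle {CONJ}; 4:breet {ADV}; 5:thoipain {PREP}; 6:dridraash {ADV}; 7:thoipain {PREP}.
At position 1, choosing ADV makes rule 2 impossible to satisfy; hence CONJ.
At position 2, choosing ADV makes rule 2 impossible to satisfy; hence CONJ.
That leaves exactly one tagging: CONJ CONJ CONJ ADV PREP ADV PREP.
Checking: rule 1 holds; rule 2 holds; rule 3 holds.

CONJ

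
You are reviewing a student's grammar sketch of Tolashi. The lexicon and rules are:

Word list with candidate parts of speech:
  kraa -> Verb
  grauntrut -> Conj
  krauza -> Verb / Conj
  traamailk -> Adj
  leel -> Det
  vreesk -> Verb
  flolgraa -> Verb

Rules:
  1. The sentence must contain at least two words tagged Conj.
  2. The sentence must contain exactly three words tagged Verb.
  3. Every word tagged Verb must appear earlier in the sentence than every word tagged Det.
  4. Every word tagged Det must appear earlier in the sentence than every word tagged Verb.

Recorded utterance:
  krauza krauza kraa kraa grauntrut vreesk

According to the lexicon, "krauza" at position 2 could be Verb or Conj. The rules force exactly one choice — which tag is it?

Candidates per position — 1:krauza {Verb,Conj}; 2:krauza {Verb,Conj}; 3:kraa {Verb}; 4:kraa {Verb}; 5:grauntrut {Conj}; 6:vreesk {Verb}.
Position 1: Verb is ruled out by rule 2; that leaves Conj.
Position 2: Verb is ruled out by rule 2; that leaves Conj.
The only consistent sequence is: Conj Conj Verb Verb Conj Verb.
Verifying each rule — rule 1 ok; rule 2 ok; rule 3 ok; rule 4 ok.

Conj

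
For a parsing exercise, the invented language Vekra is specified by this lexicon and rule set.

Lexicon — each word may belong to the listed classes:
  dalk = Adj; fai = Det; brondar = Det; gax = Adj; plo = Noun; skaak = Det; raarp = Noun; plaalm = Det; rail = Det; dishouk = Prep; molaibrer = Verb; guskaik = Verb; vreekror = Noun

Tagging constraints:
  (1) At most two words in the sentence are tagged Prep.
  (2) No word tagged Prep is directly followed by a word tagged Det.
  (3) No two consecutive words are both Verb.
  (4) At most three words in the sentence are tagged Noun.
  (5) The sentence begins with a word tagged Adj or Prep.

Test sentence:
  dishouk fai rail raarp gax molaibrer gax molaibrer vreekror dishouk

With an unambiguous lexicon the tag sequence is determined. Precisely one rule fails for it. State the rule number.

Fixed tagging: Prep Det Det Noun Adj Verb Adj Verb Noun Prep.
Rule check: R1 ok, R2 fails, R3 ok, R4 ok, R5 ok.
Only rule 2 fails.

2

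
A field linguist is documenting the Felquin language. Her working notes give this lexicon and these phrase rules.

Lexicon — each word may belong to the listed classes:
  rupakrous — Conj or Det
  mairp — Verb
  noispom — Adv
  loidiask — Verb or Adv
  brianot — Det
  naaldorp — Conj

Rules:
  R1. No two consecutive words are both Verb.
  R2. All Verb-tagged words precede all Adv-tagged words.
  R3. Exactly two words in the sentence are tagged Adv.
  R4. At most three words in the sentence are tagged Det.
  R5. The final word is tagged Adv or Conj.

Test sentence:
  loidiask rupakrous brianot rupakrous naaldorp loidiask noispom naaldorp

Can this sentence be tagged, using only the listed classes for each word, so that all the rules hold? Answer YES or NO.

Candidates per position — 1:loidiask {Verb,Adv}; 2:rupakrous {Conj,Det}; 3:brianot {Det}; 4:rupakrous {Conj,Det}; 5:naaldorp {Conj}; 6:loidiask {Verb,Adv}; 7:noispom {Adv}; 8:naaldorp {Conj}.
One satisfying assignment: Verb Conj Det Det Conj Adv Adv Conj.
Check: rule 1 ok; rule 2 ok; rule 3 ok; rule 4 ok; rule 5 ok.

YES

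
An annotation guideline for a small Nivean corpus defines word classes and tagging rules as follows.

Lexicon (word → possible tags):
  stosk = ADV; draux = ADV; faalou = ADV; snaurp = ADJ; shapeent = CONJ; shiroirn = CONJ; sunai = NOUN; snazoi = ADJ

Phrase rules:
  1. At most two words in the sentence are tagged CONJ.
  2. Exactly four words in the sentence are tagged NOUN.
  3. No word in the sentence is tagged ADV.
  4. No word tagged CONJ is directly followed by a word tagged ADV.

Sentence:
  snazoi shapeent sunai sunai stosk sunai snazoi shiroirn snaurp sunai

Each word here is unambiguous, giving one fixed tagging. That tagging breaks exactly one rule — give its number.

3

Fixed tagging: ADJ CONJ NOUN NOUN ADV NOUN ADJ CONJ ADJ NOUN.
Applying the rules: R1 pass, R2 pass, R3 fail, R4 pass.
Only rule 3 fails.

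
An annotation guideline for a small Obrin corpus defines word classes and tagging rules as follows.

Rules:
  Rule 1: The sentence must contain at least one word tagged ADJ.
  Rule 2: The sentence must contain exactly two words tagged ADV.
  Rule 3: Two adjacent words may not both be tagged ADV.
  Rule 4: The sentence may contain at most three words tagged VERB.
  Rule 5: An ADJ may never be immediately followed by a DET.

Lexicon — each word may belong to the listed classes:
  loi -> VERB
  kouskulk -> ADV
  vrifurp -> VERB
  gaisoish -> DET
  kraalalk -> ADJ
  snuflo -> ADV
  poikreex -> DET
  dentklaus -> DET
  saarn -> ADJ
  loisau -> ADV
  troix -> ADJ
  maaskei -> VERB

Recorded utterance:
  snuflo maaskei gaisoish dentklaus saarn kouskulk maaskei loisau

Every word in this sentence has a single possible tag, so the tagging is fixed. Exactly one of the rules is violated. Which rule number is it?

2

Fixed tagging: ADV VERB DET DET ADJ ADV VERB ADV.
Applying the rules: R1 holds, R2 violated, R3 holds, R4 holds, R5 holds.
Only rule 2 fails.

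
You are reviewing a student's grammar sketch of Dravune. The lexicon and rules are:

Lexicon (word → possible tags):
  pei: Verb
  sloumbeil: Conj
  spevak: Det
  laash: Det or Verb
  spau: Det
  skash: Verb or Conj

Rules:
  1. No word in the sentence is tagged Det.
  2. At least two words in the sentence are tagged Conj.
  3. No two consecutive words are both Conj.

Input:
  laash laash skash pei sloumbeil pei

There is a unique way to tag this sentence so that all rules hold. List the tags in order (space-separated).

Candidates per position — 1:laash {Det,Verb}; 2:laash {Det,Verb}; 3:skash {Verb,Conj}; 4:pei {Verb}; 5:sloumbeil {Conj}; 6:pei {Verb}.
If word 1 were Det, no tagging could satisfy rule 1; so word 1 is Verb.
If word 2 were Det, no tagging could satisfy rule 1; so word 2 is Verb.
If word 3 were Verb, no tagging could satisfy rule 2; so word 3 is Conj.
The only consistent sequence is: Verb Verb Conj Verb Conj Verb.
Verifying each rule — rule 1 holds; rule 2 holds; rule 3 holds.

Verb Verb Conj Verb Conj Verb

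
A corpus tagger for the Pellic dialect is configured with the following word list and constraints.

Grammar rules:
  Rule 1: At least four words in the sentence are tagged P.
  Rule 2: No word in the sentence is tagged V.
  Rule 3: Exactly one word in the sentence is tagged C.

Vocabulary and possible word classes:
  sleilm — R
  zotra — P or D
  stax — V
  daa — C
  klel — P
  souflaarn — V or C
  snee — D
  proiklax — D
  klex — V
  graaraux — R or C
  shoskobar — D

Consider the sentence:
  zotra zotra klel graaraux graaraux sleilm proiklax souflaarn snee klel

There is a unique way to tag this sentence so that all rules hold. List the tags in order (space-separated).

Candidates per position — 1:zotra {P,D}; 2:zotra {P,D}; 3:klel {P}; 4:graaraux {R,C}; 5:graaraux {R,C}; 6:sleilm {R}; 7:proiklax {D}; 8:souflaarn {V,C}; 9:snee {D}; 10:klel {P}.
Word 1 cannot be D — rule 1 would then fail for every completion. It is P.
Word 2 cannot be D — rule 1 would then fail for every completion. It is P.
Word 8 cannot be V — rule 2 would then fail for every completion. It is C.
Word 4 cannot be C — rule 3 would then fail for every completion. It is R.
Word 5 cannot be C — rule 3 would then fail for every completion. It is R.
The unique satisfying tagging is: P P P R R R D C D P.
Verifying each rule — rule 1 holds; rule 2 holds; rule 3 holds.

P P P R R R D C D P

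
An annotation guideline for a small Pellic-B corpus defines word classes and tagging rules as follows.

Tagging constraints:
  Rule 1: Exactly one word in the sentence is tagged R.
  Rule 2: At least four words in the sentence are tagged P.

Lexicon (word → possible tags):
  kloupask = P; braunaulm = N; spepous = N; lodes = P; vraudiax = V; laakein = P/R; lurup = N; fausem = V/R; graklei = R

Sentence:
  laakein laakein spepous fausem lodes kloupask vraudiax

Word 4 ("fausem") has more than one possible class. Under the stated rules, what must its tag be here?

Candidates per position — 1:laakein {P,R}; 2:laakein {P,R}; 3:spepous {N}; 4:fausem {V,R}; 5:lodes {P}; 6:kloupask {P}; 7:vraudiax {V}.
Position 1: R is ruled out by rule 2; that leaves P.
Position 2: R is ruled out by rule 2; that leaves P.
Position 4: V is ruled out by rule 1; that leaves R.
The unique satisfying tagging is: P P N R P P V.
Check: rule 1 satisfied; rule 2 satisfied.

R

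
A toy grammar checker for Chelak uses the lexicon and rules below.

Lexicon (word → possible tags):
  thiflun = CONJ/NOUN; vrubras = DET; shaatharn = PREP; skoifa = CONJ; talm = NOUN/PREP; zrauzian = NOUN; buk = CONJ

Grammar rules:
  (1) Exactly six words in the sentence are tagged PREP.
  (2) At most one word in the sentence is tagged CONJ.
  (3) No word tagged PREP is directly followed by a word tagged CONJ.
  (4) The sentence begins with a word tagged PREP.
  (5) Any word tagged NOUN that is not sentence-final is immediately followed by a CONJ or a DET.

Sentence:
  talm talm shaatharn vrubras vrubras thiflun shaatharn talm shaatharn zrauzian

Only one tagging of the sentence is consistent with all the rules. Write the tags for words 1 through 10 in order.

PREP PREP PREP DET DET CONJ PREP PREP PREP NOUN

Candidates per position — 1:talm {NOUN,PREP}; 2:talm {NOUN,PREP}; 3:shaatharn {PREP}; 4:vrubras {DET}; 5:vrubras {DET}; 6:thiflun {CONJ,NOUN}; 7:shaatharn {PREP}; 8:talm {NOUN,PREP}; 9:shaatharn {PREP}; 10:zrauzian {NOUN}.
Position 1: NOUN is ruled out by rule 1; that leaves PREP.
Position 2: NOUN is ruled out by rule 1; that leaves PREP.
Position 6: NOUN is ruled out by rule 5; that leaves CONJ.
Position 8: NOUN is ruled out by rule 1; that leaves PREP.
That leaves exactly one tagging: PREP PREP PREP DET DET CONJ PREP PREP PREP NOUN.
Verifying each rule — rule 1 ✓; rule 2 ✓; rule 3 ✓; rule 4 ✓; rule 5 ✓.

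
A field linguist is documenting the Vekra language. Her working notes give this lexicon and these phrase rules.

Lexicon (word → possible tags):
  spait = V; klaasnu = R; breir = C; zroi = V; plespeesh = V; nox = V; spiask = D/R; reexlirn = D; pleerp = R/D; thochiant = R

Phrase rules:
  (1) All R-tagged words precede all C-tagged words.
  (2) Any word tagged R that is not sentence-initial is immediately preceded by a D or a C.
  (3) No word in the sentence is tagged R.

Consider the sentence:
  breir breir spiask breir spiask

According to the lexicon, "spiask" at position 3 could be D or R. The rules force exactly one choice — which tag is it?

Candidates per position — 1:breir {C}; 2:breir {C}; 3:spiask {D,R}; 4:breir {C}; 5:spiask {D,R}.
At position 3, choosing R makes rule 1 impossible to satisfy; hence D.
At position 5, choosing R makes rule 1 impossible to satisfy; hence D.
The unique satisfying tagging is: C C D C D.
Rule-by-rule: rule 1 satisfied; rule 2 satisfied; rule 3 satisfied.

D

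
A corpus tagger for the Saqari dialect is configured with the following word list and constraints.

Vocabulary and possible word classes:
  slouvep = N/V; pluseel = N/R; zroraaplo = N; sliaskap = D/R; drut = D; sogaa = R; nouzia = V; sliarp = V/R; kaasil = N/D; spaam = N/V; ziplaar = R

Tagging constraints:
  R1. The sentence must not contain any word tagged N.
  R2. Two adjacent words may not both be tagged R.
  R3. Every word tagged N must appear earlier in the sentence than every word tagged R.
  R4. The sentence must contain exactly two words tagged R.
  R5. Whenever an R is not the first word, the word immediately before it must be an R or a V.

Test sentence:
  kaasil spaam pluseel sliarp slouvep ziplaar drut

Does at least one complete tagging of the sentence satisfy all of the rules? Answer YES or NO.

Candidates per position — 1:kaasil {N,D}; 2:spaam {N,V}; 3:pluseel {N,R}; 4:sliarp {V,R}; 5:slouvep {N,V}; 6:ziplaar {R}; 7:drut {D}.
One satisfying assignment: D V R V V R D.
Verifying each rule — rule 1 holds; rule 2 holds; rule 3 holds; rule 4 holds; rule 5 holds.

YES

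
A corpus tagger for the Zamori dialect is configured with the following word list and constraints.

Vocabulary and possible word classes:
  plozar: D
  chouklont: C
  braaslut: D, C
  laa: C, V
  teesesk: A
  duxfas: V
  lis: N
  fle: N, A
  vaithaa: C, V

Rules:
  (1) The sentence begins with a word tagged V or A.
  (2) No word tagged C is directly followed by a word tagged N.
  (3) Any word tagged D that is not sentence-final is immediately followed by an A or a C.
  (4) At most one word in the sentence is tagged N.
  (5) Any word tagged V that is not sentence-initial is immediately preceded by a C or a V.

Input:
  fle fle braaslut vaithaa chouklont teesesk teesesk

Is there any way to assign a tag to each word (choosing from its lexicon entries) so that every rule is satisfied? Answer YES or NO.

Candidates per position — 1:fle {N,A}; 2:fle {N,A}; 3:braaslut {D,C}; 4:vaithaa {C,V}; 5:chouklont {C}; 6:teesesk {A}; 7:teesesk {A}.
One satisfying assignment: A A C V C A A.
Rule-by-rule: rule 1 holds; rule 2 holds; rule 3 holds; rule 4 holds; rule 5 holds.

YES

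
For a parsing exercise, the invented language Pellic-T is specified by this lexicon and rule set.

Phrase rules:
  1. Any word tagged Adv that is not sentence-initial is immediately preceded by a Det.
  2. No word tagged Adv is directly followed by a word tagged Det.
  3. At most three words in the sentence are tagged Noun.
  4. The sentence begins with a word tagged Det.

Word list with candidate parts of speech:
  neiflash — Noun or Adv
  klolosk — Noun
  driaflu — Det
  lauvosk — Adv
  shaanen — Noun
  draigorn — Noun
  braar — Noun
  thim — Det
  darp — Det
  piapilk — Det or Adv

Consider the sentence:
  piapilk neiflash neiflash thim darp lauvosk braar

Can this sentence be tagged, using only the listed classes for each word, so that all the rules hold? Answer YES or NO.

Candidates per position — 1:piapilk {Det,Adv}; 2:neiflash {Noun,Adv}; 3:neiflash {Noun,Adv}; 4:thim {Det}; 5:darp {Det}; 6:lauvosk {Adv}; 7:braar {Noun}.
One satisfying assignment: Det Adv Noun Det Det Adv Noun.
Checking: rule 1 satisfied; rule 2 satisfied; rule 3 satisfied; rule 4 satisfied.

YES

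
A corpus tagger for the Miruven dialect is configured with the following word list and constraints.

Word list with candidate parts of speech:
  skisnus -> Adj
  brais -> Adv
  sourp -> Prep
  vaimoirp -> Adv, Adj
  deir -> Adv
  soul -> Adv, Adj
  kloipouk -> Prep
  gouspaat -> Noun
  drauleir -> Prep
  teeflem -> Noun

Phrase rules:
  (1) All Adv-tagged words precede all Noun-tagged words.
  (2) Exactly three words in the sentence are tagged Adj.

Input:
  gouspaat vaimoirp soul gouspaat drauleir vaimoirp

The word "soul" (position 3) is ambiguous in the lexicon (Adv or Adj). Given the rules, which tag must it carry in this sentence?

Candidates per position — 1:gouspaat {Noun}; 2:vaimoirp {Adv,Adj}; 3:soul {Adv,Adj}; 4:gouspaat {Noun}; 5:drauleir {Prep}; 6:vaimoirp {Adv,Adj}.
At position 2, choosing Adv makes rule 1 impossible to satisfy; hence Adj.
At position 3, choosing Adv makes rule 1 impossible to satisfy; hence Adj.
At position 6, choosing Adv makes rule 1 impossible to satisfy; hence Adj.
That leaves exactly one tagging: Noun Adj Adj Noun Prep Adj.
Check: rule 1 ok; rule 2 ok.

Adj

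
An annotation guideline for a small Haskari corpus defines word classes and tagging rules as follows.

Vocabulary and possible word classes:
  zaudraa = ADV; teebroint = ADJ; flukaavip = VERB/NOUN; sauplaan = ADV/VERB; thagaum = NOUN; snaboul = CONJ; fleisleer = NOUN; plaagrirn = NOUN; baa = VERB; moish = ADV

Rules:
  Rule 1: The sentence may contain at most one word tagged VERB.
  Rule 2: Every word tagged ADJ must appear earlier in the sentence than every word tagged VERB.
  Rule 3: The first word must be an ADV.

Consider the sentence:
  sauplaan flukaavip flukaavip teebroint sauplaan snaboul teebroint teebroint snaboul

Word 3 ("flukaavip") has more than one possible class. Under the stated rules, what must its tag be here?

NOUN

Candidates per position — 1:sauplaan {ADV,VERB}; 2:flukaavip {VERB,NOUN}; 3:flukaavip {VERB,NOUN}; 4:teebroint {ADJ}; 5:sauplaan {ADV,VERB}; 6:snaboul {CONJ}; 7:teebroint {ADJ}; 8:teebroint {ADJ}; 9:snaboul {CONJ}.
Word 1 cannot be VERB — rule 2 would then fail for every completion. It is ADV.
Word 2 cannot be VERB — rule 2 would then fail for every completion. It is NOUN.
Word 3 cannot be VERB — rule 2 would then fail for every completion. It is NOUN.
Word 5 cannot be VERB — rule 2 would then fail for every completion. It is ADV.
The unique satisfying tagging is: ADV NOUN NOUN ADJ ADV CONJ ADJ ADJ CONJ.
Checking: rule 1 holds; rule 2 holds; rule 3 holds.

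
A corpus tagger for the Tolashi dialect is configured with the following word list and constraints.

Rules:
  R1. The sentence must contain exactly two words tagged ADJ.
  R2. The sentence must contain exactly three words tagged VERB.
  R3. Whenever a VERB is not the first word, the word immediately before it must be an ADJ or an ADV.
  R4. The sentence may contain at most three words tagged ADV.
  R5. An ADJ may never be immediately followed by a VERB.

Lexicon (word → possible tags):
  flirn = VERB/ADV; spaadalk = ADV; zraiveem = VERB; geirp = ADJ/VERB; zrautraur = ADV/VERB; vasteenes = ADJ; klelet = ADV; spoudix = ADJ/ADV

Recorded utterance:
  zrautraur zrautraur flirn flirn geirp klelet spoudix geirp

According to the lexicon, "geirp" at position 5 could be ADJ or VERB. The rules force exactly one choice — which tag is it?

Candidates per position — 1:zrautraur {ADV,VERB}; 2:zrautraur {ADV,VERB}; 3:flirn {VERB,ADV}; 4:flirn {VERB,ADV}; 5:geirp {ADJ,VERB}; 6:klelet {ADV}; 7:spoudix {ADJ,ADV}; 8:geirp {ADJ,VERB}.
Position 5: the remaining choice is settled jointly with positions 1, 2, 3, 4, 7, 8 — only VERB at position 5 is part of a tagging that satisfies every rule.
That leaves exactly one tagging: VERB ADV VERB ADV VERB ADV ADJ ADJ.
Checking: rule 1 satisfied; rule 2 satisfied; rule 3 satisfied; rule 4 satisfied; rule 5 satisfied.

VERB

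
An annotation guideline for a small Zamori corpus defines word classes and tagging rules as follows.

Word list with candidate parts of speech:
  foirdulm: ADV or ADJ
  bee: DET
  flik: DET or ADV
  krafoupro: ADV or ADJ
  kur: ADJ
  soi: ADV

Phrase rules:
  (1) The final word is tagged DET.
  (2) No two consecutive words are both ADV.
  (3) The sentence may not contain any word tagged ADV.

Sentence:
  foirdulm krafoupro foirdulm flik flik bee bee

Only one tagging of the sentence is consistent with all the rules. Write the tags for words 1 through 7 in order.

ADJ ADJ ADJ DET DET DET DET

Candidates per position — 1:foirdulm {ADV,ADJ}; 2:krafoupro {ADV,ADJ}; 3:foirdulm {ADV,ADJ}; 4:flik {DET,ADV}; 5:flik {DET,ADV}; 6:bee {DET}; 7:bee {DET}.
Position 1: tagging it ADV would leave rule 3 unsatisfiable, so it must be ADJ.
Position 2: tagging it ADV would leave rule 3 unsatisfiable, so it must be ADJ.
Position 3: tagging it ADV would leave rule 3 unsatisfiable, so it must be ADJ.
Position 4: tagging it ADV would leave rule 3 unsatisfiable, so it must be DET.
Position 5: tagging it ADV would leave rule 3 unsatisfiable, so it must be DET.
So the tagging must be: ADJ ADJ ADJ DET DET DET DET.
Checking: rule 1 holds; rule 2 holds; rule 3 holds.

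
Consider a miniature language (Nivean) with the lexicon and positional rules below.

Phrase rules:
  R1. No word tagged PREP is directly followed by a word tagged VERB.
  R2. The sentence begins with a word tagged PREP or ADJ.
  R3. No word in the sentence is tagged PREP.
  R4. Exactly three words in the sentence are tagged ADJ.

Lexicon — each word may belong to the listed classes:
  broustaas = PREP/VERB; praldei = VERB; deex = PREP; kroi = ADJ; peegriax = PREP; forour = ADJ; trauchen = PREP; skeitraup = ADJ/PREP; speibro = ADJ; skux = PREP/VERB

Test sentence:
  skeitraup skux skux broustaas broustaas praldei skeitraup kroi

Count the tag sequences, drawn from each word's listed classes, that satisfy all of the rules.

1

Candidates per position — 1:skeitraup {ADJ,PREP}; 2:skux {PREP,VERB}; 3:skux {PREP,VERB}; 4:broustaas {PREP,VERB}; 5:broustaas {PREP,VERB}; 6:praldei {VERB}; 7:skeitraup {ADJ,PREP}; 8:kroi {ADJ}.
There are 64 candidate sequences in total.
The sequences that satisfy every rule: ADJ VERB VERB VERB VERB VERB ADJ ADJ.
Count = 1.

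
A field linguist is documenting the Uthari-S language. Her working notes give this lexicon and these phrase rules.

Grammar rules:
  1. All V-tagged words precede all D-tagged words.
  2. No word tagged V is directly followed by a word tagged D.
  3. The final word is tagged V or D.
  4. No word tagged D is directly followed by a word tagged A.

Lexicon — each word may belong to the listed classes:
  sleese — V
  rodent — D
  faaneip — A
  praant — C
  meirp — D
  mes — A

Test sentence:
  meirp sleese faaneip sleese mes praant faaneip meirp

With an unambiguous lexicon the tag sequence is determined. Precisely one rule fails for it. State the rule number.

Fixed tagging: D V A V A C A D.
Applying the rules: R1 violated, R2 holds, R3 holds, R4 holds.
Only rule 1 fails.

1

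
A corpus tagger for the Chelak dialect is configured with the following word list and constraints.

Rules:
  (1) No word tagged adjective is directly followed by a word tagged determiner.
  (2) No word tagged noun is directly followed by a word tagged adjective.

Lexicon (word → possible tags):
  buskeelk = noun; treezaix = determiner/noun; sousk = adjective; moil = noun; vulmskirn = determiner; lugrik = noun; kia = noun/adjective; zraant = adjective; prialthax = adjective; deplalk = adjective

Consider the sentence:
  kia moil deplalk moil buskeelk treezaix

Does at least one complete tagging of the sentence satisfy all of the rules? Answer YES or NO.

Candidates per position — 1:kia {noun,adjective}; 2:moil {noun}; 3:deplalk {adjective}; 4:moil {noun}; 5:buskeelk {noun}; 6:treezaix {determiner,noun}.
Rule 2 cannot be satisfied by any choice of tags from the lexicon.
So there is no consistent tagging.

NO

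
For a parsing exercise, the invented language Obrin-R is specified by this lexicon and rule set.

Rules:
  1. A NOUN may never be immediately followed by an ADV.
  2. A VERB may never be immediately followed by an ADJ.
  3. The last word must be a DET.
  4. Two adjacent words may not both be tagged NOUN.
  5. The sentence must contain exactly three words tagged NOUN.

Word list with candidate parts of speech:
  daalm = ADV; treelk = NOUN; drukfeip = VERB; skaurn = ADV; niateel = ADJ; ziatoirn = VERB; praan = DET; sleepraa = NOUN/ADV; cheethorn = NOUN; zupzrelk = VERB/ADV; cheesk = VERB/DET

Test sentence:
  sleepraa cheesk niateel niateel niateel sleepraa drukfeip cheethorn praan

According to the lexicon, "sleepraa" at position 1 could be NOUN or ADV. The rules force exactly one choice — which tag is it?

NOUN

Candidates per position — 1:sleepraa {NOUN,ADV}; 2:cheesk {VERB,DET}; 3:niateel {ADJ}; 4:niateel {ADJ}; 5:niateel {ADJ}; 6:sleepraa {NOUN,ADV}; 7:drukfeip {VERB}; 8:cheethorn {NOUN}; 9:praan {DET}.
If word 1 were ADV, no tagging could satisfy rule 5; so word 1 is NOUN.
If word 2 were VERB, no tagging could satisfy rule 2; so word 2 is DET.
If word 6 were ADV, no tagging could satisfy rule 5; so word 6 is NOUN.
The unique satisfying tagging is: NOUN DET ADJ ADJ ADJ NOUN VERB NOUN DET.
Verifying each rule — rule 1 ok; rule 2 ok; rule 3 ok; rule 4 ok; rule 5 ok.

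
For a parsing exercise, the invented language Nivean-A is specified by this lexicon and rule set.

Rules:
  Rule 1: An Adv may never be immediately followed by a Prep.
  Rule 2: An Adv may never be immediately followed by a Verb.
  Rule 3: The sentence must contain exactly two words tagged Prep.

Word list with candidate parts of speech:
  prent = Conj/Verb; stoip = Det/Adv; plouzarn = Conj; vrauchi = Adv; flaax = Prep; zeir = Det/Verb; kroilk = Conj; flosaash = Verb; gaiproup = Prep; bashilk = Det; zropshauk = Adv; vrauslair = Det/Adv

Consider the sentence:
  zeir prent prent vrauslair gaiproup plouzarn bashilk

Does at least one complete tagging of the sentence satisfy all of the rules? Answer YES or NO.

Candidates per position — 1:zeir {Det,Verb}; 2:prent {Conj,Verb}; 3:prent {Conj,Verb}; 4:vrauslair {Det,Adv}; 5:gaiproup {Prep}; 6:plouzarn {Conj}; 7:bashilk {Det}.
Rule 3 cannot be satisfied by any choice of tags from the lexicon.
So there is no consistent tagging.

NO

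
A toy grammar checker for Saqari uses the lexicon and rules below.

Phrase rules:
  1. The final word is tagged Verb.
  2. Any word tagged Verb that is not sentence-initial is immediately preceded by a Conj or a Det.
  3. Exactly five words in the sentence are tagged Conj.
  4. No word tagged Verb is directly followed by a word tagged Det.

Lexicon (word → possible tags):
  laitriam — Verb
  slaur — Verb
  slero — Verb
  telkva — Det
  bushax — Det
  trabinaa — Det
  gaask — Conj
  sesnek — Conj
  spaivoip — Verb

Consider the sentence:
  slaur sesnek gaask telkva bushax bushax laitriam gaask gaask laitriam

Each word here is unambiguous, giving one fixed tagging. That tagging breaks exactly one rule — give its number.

3

Fixed tagging: Verb Conj Conj Det Det Det Verb Conj Conj Verb.
Applying the rules: R1 pass, R2 pass, R3 fail, R4 pass.
Only rule 3 fails.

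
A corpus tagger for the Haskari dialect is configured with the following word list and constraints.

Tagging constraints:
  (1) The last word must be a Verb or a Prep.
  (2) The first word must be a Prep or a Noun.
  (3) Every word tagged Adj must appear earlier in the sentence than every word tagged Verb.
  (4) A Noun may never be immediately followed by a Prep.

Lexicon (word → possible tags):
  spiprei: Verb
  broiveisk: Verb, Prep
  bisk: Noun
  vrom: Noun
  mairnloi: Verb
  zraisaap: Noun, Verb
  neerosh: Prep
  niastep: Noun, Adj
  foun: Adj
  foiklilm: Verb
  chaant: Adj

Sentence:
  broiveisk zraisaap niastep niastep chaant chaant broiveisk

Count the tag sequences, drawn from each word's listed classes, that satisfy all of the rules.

Candidates per position — 1:broiveisk {Verb,Prep}; 2:zraisaap {Noun,Verb}; 3:niastep {Noun,Adj}; 4:niastep {Noun,Adj}; 5:chaant {Adj}; 6:chaant {Adj}; 7:broiveisk {Verb,Prep}.
There are 32 candidate sequences in total.
Checking each against the rules leaves 8 sequences.
Count = 8.

8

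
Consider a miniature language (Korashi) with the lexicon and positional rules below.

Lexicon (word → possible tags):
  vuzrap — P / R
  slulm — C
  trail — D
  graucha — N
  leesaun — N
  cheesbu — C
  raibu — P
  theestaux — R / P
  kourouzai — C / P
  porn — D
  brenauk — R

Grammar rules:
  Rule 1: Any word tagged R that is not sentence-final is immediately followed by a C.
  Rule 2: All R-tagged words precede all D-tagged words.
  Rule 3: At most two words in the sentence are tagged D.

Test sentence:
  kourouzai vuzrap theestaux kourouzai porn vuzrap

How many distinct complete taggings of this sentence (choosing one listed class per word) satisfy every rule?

Candidates per position — 1:kourouzai {C,P}; 2:vuzrap {P,R}; 3:theestaux {R,P}; 4:kourouzai {C,P}; 5:porn {D}; 6:vuzrap {P,R}.
There are 32 candidate sequences in total.
Checking each against the rules leaves 6 sequences.
Count = 6.

6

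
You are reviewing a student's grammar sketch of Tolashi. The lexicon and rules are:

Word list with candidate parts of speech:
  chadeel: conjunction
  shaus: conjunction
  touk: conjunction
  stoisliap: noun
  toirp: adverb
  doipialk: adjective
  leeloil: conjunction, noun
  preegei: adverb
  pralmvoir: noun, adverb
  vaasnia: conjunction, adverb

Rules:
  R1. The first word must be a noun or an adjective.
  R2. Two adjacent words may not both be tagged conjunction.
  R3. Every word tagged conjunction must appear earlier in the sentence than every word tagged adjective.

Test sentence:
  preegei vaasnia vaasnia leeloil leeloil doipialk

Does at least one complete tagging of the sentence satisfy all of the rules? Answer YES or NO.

Candidates per position — 1:preegei {adverb}; 2:vaasnia {conjunction,adverb}; 3:vaasnia {conjunction,adverb}; 4:leeloil {conjunction,noun}; 5:leeloil {conjunction,noun}; 6:doipialk {adjective}.
Rule 1 cannot be satisfied by any choice of tags from the lexicon.
So there is no consistent tagging.

NO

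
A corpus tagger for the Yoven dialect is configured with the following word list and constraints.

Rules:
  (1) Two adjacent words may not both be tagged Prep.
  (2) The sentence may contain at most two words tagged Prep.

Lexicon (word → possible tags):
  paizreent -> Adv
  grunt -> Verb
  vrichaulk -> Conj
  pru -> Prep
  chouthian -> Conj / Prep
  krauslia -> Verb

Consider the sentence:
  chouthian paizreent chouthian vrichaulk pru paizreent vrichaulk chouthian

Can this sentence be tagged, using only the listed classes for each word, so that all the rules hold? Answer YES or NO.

Candidates per position — 1:chouthian {Conj,Prep}; 2:paizreent {Adv}; 3:chouthian {Conj,Prep}; 4:vrichaulk {Conj}; 5:pru {Prep}; 6:paizreent {Adv}; 7:vrichaulk {Conj}; 8:chouthian {Conj,Prep}.
One satisfying assignment: Conj Adv Conj Conj Prep Adv Conj Prep.
Checking: rule 1 ✓; rule 2 ✓.

YES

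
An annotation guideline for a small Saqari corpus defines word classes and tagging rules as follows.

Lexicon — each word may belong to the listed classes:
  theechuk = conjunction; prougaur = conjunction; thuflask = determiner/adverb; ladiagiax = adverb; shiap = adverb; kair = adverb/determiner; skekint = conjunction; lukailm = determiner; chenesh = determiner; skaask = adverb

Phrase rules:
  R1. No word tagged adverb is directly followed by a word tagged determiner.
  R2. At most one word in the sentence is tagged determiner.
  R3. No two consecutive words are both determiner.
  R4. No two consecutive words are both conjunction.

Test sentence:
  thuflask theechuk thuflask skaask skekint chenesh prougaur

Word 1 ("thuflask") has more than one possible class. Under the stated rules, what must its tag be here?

adverb

Candidates per position — 1:thuflask {determiner,adverb}; 2:theechuk {conjunction}; 3:thuflask {determiner,adverb}; 4:skaask {adverb}; 5:skekint {conjunction}; 6:chenesh {determiner}; 7:prougaur {conjunction}.
Word 1 cannot be determiner — rule 2 would then fail for every completion. It is adverb.
Word 3 cannot be determiner — rule 2 would then fail for every completion. It is adverb.
The unique satisfying tagging is: adverb conjunction adverb adverb conjunction determiner conjunction.
Rule-by-rule: rule 1 ok; rule 2 ok; rule 3 ok; rule 4 ok.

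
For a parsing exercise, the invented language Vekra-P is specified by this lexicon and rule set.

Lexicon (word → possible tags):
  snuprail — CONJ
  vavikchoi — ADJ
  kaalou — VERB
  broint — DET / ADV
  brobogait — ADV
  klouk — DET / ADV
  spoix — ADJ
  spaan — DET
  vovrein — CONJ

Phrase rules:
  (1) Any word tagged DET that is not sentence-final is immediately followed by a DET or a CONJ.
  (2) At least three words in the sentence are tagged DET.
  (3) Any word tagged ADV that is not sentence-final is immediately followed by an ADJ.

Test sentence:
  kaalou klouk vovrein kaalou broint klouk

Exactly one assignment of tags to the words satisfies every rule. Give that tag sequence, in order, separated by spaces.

Candidates per position — 1:kaalou {VERB}; 2:klouk {DET,ADV}; 3:vovrein {CONJ}; 4:kaalou {VERB}; 5:broint {DET,ADV}; 6:klouk {DET,ADV}.
At position 2, choosing ADV makes rule 2 impossible to satisfy; hence DET.
At position 5, choosing ADV makes rule 2 impossible to satisfy; hence DET.
At position 6, choosing ADV makes rule 1 impossible to satisfy; hence DET.
The only consistent sequence is: VERB DET CONJ VERB DET DET.
Check: rule 1 satisfied; rule 2 satisfied; rule 3 satisfied.

VERB DET CONJ VERB DET DET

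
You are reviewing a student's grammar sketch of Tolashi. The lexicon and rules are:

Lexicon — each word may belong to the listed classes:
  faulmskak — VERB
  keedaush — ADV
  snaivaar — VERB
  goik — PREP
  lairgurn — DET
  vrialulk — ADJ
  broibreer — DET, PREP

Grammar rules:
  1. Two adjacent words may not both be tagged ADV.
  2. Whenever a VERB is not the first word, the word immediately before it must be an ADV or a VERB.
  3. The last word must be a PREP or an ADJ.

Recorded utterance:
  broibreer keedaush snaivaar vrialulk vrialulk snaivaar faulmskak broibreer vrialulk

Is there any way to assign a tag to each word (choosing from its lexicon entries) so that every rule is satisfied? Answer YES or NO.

Candidates per position — 1:broibreer {DET,PREP}; 2:keedaush {ADV}; 3:snaivaar {VERB}; 4:vrialulk {ADJ}; 5:vrialulk {ADJ}; 6:snaivaar {VERB}; 7:faulmskak {VERB}; 8:broibreer {DET,PREP}; 9:vrialulk {ADJ}.
Rule 2 cannot be satisfied by any choice of tags from the lexicon.
So there is no consistent tagging.

NO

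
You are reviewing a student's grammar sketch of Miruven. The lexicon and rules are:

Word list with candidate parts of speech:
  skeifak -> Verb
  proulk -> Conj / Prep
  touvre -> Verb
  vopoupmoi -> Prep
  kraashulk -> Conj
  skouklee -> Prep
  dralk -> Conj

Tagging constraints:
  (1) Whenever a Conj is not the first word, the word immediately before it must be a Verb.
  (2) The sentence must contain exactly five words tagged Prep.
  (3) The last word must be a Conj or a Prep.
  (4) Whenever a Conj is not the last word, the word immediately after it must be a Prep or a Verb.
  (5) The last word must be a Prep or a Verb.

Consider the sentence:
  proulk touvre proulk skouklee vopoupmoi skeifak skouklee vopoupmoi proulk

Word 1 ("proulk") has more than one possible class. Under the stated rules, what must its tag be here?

Conj

Candidates per position — 1:proulk {Conj,Prep}; 2:touvre {Verb}; 3:proulk {Conj,Prep}; 4:skouklee {Prep}; 5:vopoupmoi {Prep}; 6:skeifak {Verb}; 7:skouklee {Prep}; 8:vopoupmoi {Prep}; 9:proulk {Conj,Prep}.
Word 9 cannot be Conj — rule 1 would then fail for every completion. It is Prep.
Word 1 cannot be Prep — rule 2 would then fail for every completion. It is Conj.
Word 3 cannot be Prep — rule 2 would then fail for every completion. It is Conj.
So the tagging must be: Conj Verb Conj Prep Prep Verb Prep Prep Prep.
Verifying each rule — rule 1 ✓; rule 2 ✓; rule 3 ✓; rule 4 ✓; rule 5 ✓.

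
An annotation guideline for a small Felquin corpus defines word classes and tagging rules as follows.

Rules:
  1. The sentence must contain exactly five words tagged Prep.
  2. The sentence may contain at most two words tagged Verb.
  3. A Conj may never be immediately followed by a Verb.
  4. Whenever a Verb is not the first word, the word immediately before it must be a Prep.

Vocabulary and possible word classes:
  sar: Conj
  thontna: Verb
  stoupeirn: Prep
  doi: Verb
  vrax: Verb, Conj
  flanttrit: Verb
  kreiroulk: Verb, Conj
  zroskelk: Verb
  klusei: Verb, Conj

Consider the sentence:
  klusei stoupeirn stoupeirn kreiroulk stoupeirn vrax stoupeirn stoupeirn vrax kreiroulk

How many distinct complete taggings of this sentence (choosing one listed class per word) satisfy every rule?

Candidates per position — 1:klusei {Verb,Conj}; 2:stoupeirn {Prep}; 3:stoupeirn {Prep}; 4:kreiroulk {Verb,Conj}; 5:stoupeirn {Prep}; 6:vrax {Verb,Conj}; 7:stoupeirn {Prep}; 8:stoupeirn {Prep}; 9:vrax {Verb,Conj}; 10:kreiroulk {Verb,Conj}.
There are 32 candidate sequences in total.
Checking each against the rules leaves 11 sequences.
Count = 11.

11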